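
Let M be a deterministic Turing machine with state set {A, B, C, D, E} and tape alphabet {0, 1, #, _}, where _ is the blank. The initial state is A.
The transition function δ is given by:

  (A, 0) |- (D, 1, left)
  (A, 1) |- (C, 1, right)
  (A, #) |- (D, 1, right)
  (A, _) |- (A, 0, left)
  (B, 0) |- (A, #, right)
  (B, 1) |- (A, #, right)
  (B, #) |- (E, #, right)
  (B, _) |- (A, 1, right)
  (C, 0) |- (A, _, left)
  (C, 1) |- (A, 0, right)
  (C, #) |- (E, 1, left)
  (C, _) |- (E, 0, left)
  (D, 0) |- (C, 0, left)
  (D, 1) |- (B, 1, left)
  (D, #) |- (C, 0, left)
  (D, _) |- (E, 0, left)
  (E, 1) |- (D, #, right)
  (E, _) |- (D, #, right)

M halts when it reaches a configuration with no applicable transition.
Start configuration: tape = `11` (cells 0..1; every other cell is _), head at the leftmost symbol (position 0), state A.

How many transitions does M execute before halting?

26

state=A head=0 tape=____[1]1_   (A,1)→(C,1,right)
state=C head=1 tape=____1[1]_   (C,1)→(A,0,right)
state=A head=2 tape=____10[_]   (A,_)→(A,0,left)
state=A head=1 tape=____1[0]0   (A,0)→(D,1,left)
state=D head=0 tape=____[1]10   (D,1)→(B,1,left)
state=B head=-1 tape=___[_]110   (B,_)→(A,1,right)
state=A head=0 tape=___1[1]10   (A,1)→(C,1,right)
state=C head=1 tape=___11[1]0   (C,1)→(A,0,right)
state=A head=2 tape=___110[0]   (A,0)→(D,1,left)
state=D head=1 tape=___11[0]1   (D,0)→(C,0,left)
state=C head=0 tape=___1[1]01   (C,1)→(A,0,right)
state=A head=1 tape=___10[0]1   (A,0)→(D,1,left)
state=D head=0 tape=___1[0]11   (D,0)→(C,0,left)
state=C head=-1 tape=___[1]011   (C,1)→(A,0,right)
state=A head=0 tape=___0[0]11   (A,0)→(D,1,left)
state=D head=-1 tape=___[0]111   (D,0)→(C,0,left)
state=C head=-2 tape=__[_]0111   (C,_)→(E,0,left)
state=E head=-3 tape=_[_]00111   (E,_)→(D,#,right)
state=D head=-2 tape=_#[0]0111   (D,0)→(C,0,left)
state=C head=-3 tape=_[#]00111   (C,#)→(E,1,left)
state=E head=-4 tape=[_]100111   (E,_)→(D,#,right)
state=D head=-3 tape=#[1]00111   (D,1)→(B,1,left)
state=B head=-4 tape=[#]100111   (B,#)→(E,#,right)
state=E head=-3 tape=#[1]00111   (E,1)→(D,#,right)
state=D head=-2 tape=##[0]0111   (D,0)→(C,0,left)
state=C head=-3 tape=#[#]00111   (C,#)→(E,1,left)
state=E head=-4 tape=[#]100111
M halts after 26 transitions.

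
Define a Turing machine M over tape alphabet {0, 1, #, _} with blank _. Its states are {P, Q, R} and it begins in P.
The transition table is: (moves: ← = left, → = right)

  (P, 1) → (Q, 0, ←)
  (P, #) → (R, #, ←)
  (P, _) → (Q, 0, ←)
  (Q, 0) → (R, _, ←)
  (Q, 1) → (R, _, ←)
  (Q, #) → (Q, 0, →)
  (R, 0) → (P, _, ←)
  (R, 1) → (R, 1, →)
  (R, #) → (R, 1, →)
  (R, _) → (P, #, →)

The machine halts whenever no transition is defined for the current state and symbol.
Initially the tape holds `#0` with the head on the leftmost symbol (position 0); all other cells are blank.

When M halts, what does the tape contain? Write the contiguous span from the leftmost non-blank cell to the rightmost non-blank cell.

0__0

P | ____[#]0   read # → write #, move ←, go to R
R | ___[_]#0   read _ → write #, move →, go to P
P | ___#[#]0   read # → write #, move ←, go to R
R | ___[#]#0   read # → write 1, move →, go to R
R | ___1[#]0   read # → write 1, move →, go to R
R | ___11[0]   read 0 → write _, move ←, go to P
P | ___1[1]_   read 1 → write 0, move ←, go to Q
Q | ___[1]0_   read 1 → write _, move ←, go to R
R | __[_]_0_   read _ → write #, move →, go to P
P | __#[_]0_   read _ → write 0, move ←, go to Q
Q | __[#]00_   read # → write 0, move →, go to Q
Q | __0[0]0_   read 0 → write _, move ←, go to R
R | __[0]_0_   read 0 → write _, move ←, go to P
P | _[_]__0_   read _ → write 0, move ←, go to Q
Q | [_]0__0_
The non-blank tape span at halt is 0__0.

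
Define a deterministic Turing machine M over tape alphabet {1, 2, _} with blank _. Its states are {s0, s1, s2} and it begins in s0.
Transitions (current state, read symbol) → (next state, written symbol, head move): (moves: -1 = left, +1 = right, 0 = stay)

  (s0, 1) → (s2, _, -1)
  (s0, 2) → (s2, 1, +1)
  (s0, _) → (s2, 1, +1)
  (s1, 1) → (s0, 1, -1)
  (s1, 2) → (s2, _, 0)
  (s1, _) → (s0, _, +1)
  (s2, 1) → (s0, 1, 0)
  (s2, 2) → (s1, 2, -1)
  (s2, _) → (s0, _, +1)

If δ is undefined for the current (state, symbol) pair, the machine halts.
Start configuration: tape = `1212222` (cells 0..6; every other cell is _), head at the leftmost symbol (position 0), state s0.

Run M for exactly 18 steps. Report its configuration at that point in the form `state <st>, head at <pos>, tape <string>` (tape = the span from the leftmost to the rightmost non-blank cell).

state=s0 head=0 tape=__[1]212222   (s0,1)→(s2,_,-1)
state=s2 head=-1 tape=_[_]_212222   (s2,_)→(s0,_,+1)
state=s0 head=0 tape=__[_]212222   (s0,_)→(s2,1,+1)
state=s2 head=1 tape=__1[2]12222   (s2,2)→(s1,2,-1)
state=s1 head=0 tape=__[1]212222   (s1,1)→(s0,1,-1)
state=s0 head=-1 tape=_[_]1212222   (s0,_)→(s2,1,+1)
state=s2 head=0 tape=_1[1]212222   (s2,1)→(s0,1,0)
state=s0 head=0 tape=_1[1]212222   (s0,1)→(s2,_,-1)
state=s2 head=-1 tape=_[1]_212222   (s2,1)→(s0,1,0)
state=s0 head=-1 tape=_[1]_212222   (s0,1)→(s2,_,-1)
state=s2 head=-2 tape=[_]__212222   (s2,_)→(s0,_,+1)
state=s0 head=-1 tape=_[_]_212222   (s0,_)→(s2,1,+1)
state=s2 head=0 tape=_1[_]212222   (s2,_)→(s0,_,+1)
state=s0 head=1 tape=_1_[2]12222   (s0,2)→(s2,1,+1)
state=s2 head=2 tape=_1_1[1]2222   (s2,1)→(s0,1,0)
state=s0 head=2 tape=_1_1[1]2222   (s0,1)→(s2,_,-1)
state=s2 head=1 tape=_1_[1]_2222   (s2,1)→(s0,1,0)
state=s0 head=1 tape=_1_[1]_2222   (s0,1)→(s2,_,-1)
state=s2 head=0 tape=_1[_]__2222
After 18 steps: state s2, head at 0, tape 1___2222.

state s2, head at 0, tape 1___2222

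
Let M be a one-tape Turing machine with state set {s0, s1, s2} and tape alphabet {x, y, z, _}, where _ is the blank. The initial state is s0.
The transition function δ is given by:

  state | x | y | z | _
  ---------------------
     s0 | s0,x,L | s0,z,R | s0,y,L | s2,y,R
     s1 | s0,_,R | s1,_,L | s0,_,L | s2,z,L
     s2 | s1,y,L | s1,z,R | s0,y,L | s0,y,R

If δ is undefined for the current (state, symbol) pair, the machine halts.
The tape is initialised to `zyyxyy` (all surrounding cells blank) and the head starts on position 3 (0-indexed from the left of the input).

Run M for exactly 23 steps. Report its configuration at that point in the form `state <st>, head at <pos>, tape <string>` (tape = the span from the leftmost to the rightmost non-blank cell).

s0 | _zyy[x]yy   read x → write x, move L, go to s0
s0 | _zy[y]xyy   read y → write z, move R, go to s0
s0 | _zyz[x]yy   read x → write x, move L, go to s0
s0 | _zy[z]xyy   read z → write y, move L, go to s0
s0 | _z[y]yxyy   read y → write z, move R, go to s0
s0 | _zz[y]xyy   read y → write z, move R, go to s0
s0 | _zzz[x]yy   read x → write x, move L, go to s0
s0 | _zz[z]xyy   read z → write y, move L, go to s0
s0 | _z[z]yxyy   read z → write y, move L, go to s0
s0 | _[z]yyxyy   read z → write y, move L, go to s0
s0 | [_]yyyxyy   read _ → write y, move R, go to s2
s2 | y[y]yyxyy   read y → write z, move R, go to s1
s1 | yz[y]yxyy   read y → write _, move L, go to s1
s1 | y[z]_yxyy   read z → write _, move L, go to s0
s0 | [y]__yxyy   read y → write z, move R, go to s0
s0 | z[_]_yxyy   read _ → write y, move R, go to s2
s2 | zy[_]yxyy   read _ → write y, move R, go to s0
s0 | zyy[y]xyy   read y → write z, move R, go to s0
s0 | zyyz[x]yy   read x → write x, move L, go to s0
s0 | zyy[z]xyy   read z → write y, move L, go to s0
s0 | zy[y]yxyy   read y → write z, move R, go to s0
s0 | zyz[y]xyy   read y → write z, move R, go to s0
s0 | zyzz[x]yy   read x → write x, move L, go to s0
s0 | zyz[z]xyy
After 23 steps: state s0, head at 2, tape zyzzxyy.

state s0, head at 2, tape zyzzxyy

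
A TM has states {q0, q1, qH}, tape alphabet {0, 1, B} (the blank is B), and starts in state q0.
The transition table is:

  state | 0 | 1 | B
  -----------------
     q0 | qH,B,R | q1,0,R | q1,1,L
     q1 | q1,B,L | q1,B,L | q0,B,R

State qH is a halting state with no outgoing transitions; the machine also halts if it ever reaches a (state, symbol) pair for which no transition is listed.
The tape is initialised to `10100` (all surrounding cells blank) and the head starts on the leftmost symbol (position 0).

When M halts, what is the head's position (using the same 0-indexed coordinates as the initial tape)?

5

q0 | B[1]0100B   read 1 → write 0, move R, go to q1
q1 | B0[0]100B   read 0 → write B, move L, go to q1
q1 | B[0]B100B   read 0 → write B, move L, go to q1
q1 | [B]BB100B   read B → write B, move R, go to q0
q0 | B[B]B100B   read B → write 1, move L, go to q1
q1 | [B]1B100B   read B → write B, move R, go to q0
q0 | B[1]B100B   read 1 → write 0, move R, go to q1
q1 | B0[B]100B   read B → write B, move R, go to q0
q0 | B0B[1]00B   read 1 → write 0, move R, go to q1
q1 | B0B0[0]0B   read 0 → write B, move L, go to q1
q1 | B0B[0]B0B   read 0 → write B, move L, go to q1
q1 | B0[B]BB0B   read B → write B, move R, go to q0
q0 | B0B[B]B0B   read B → write 1, move L, go to q1
q1 | B0[B]1B0B   read B → write B, move R, go to q0
q0 | B0B[1]B0B   read 1 → write 0, move R, go to q1
q1 | B0B0[B]0B   read B → write B, move R, go to q0
q0 | B0B0B[0]B   read 0 → write B, move R, go to qH
qH | B0B0BB[B]
At halt the head is at cell 5.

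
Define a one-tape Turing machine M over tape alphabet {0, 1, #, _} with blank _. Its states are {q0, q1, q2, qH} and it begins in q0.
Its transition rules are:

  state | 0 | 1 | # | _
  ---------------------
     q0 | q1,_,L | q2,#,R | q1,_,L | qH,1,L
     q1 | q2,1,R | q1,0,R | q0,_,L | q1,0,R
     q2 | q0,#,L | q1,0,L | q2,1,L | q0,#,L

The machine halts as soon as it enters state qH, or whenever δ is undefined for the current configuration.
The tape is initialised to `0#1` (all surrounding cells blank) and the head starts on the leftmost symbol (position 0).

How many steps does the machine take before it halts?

state=q0 head=0 tape=____[0]#1   (q0,0)→(q1,_,L)
state=q1 head=-1 tape=___[_]_#1   (q1,_)→(q1,0,R)
state=q1 head=0 tape=___0[_]#1   (q1,_)→(q1,0,R)
state=q1 head=1 tape=___00[#]1   (q1,#)→(q0,_,L)
state=q0 head=0 tape=___0[0]_1   (q0,0)→(q1,_,L)
state=q1 head=-1 tape=___[0]__1   (q1,0)→(q2,1,R)
state=q2 head=0 tape=___1[_]_1   (q2,_)→(q0,#,L)
state=q0 head=-1 tape=___[1]#_1   (q0,1)→(q2,#,R)
state=q2 head=0 tape=___#[#]_1   (q2,#)→(q2,1,L)
state=q2 head=-1 tape=___[#]1_1   (q2,#)→(q2,1,L)
state=q2 head=-2 tape=__[_]11_1   (q2,_)→(q0,#,L)
state=q0 head=-3 tape=_[_]#11_1   (q0,_)→(qH,1,L)
state=qH head=-4 tape=[_]1#11_1
M halts after 12 transitions.

12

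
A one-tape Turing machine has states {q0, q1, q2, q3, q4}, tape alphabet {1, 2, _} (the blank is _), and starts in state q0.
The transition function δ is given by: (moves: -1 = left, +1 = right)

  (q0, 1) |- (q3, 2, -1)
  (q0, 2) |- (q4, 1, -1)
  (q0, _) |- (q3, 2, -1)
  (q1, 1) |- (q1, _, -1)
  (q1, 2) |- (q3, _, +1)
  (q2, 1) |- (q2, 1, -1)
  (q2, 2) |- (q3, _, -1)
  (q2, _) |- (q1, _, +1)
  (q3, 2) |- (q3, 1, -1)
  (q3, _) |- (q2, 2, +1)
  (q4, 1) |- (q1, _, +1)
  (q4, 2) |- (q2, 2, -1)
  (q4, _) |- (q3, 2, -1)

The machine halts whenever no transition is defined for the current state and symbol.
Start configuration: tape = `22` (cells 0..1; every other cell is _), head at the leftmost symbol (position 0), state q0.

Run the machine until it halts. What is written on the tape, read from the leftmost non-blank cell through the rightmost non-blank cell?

state=q0 head=0 tape=____[2]2   (q0,2)→(q4,1,-1)
state=q4 head=-1 tape=___[_]12   (q4,_)→(q3,2,-1)
state=q3 head=-2 tape=__[_]212   (q3,_)→(q2,2,+1)
state=q2 head=-1 tape=__2[2]12   (q2,2)→(q3,_,-1)
state=q3 head=-2 tape=__[2]_12   (q3,2)→(q3,1,-1)
state=q3 head=-3 tape=_[_]1_12   (q3,_)→(q2,2,+1)
state=q2 head=-2 tape=_2[1]_12   (q2,1)→(q2,1,-1)
state=q2 head=-3 tape=_[2]1_12   (q2,2)→(q3,_,-1)
state=q3 head=-4 tape=[_]_1_12   (q3,_)→(q2,2,+1)
state=q2 head=-3 tape=2[_]1_12   (q2,_)→(q1,_,+1)
state=q1 head=-2 tape=2_[1]_12   (q1,1)→(q1,_,-1)
state=q1 head=-3 tape=2[_]__12
The non-blank tape span at halt is 2___12.

2___12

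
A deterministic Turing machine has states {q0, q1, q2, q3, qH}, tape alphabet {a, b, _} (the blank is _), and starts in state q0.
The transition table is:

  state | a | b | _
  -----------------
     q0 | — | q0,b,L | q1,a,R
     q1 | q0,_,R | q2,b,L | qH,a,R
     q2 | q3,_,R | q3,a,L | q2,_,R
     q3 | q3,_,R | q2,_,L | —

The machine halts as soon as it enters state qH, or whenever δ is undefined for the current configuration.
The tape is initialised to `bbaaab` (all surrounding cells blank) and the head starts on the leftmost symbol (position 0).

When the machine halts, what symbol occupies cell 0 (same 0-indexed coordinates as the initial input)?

_

q0 | _[b]baaab   read b → write b, move L, go to q0
q0 | [_]bbaaab   read _ → write a, move R, go to q1
q1 | a[b]baaab   read b → write b, move L, go to q2
q2 | [a]bbaaab   read a → write _, move R, go to q3
q3 | _[b]baaab   read b → write _, move L, go to q2
q2 | [_]_baaab   read _ → write _, move R, go to q2
q2 | _[_]baaab   read _ → write _, move R, go to q2
q2 | __[b]aaab   read b → write a, move L, go to q3
q3 | _[_]aaaab
Cell 0 holds _ when M halts.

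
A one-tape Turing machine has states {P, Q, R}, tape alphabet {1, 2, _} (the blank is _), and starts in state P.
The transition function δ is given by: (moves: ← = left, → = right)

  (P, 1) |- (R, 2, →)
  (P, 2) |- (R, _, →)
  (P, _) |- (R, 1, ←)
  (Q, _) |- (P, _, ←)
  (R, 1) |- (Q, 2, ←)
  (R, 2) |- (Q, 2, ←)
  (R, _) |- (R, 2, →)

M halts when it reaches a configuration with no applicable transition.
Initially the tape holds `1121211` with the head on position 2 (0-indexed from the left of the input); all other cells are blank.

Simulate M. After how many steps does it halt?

state=P head=2 tape=11[2]1211   (P,2)→(R,_,→)
state=R head=3 tape=11_[1]211   (R,1)→(Q,2,←)
state=Q head=2 tape=11[_]2211   (Q,_)→(P,_,←)
state=P head=1 tape=1[1]_2211   (P,1)→(R,2,→)
state=R head=2 tape=12[_]2211   (R,_)→(R,2,→)
state=R head=3 tape=122[2]211   (R,2)→(Q,2,←)
state=Q head=2 tape=12[2]2211
M halts after 6 transitions.

6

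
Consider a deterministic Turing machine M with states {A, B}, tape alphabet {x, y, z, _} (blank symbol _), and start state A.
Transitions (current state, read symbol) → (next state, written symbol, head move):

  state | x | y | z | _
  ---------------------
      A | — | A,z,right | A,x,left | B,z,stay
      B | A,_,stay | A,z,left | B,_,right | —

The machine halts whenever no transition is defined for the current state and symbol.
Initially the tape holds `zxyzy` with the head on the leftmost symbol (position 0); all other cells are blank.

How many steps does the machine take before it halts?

18

A | _[z]xyzy_   read z → write x, move left, go to A
A | [_]xxyzy_   read _ → write z, move stay, go to B
B | [z]xxyzy_   read z → write _, move right, go to B
B | _[x]xyzy_   read x → write _, move stay, go to A
A | _[_]xyzy_   read _ → write z, move stay, go to B
B | _[z]xyzy_   read z → write _, move right, go to B
B | __[x]yzy_   read x → write _, move stay, go to A
A | __[_]yzy_   read _ → write z, move stay, go to B
B | __[z]yzy_   read z → write _, move right, go to B
B | ___[y]zy_   read y → write z, move left, go to A
A | __[_]zzy_   read _ → write z, move stay, go to B
B | __[z]zzy_   read z → write _, move right, go to B
B | ___[z]zy_   read z → write _, move right, go to B
B | ____[z]y_   read z → write _, move right, go to B
B | _____[y]_   read y → write z, move left, go to A
A | ____[_]z_   read _ → write z, move stay, go to B
B | ____[z]z_   read z → write _, move right, go to B
B | _____[z]_   read z → write _, move right, go to B
B | ______[_]
M halts after 18 transitions.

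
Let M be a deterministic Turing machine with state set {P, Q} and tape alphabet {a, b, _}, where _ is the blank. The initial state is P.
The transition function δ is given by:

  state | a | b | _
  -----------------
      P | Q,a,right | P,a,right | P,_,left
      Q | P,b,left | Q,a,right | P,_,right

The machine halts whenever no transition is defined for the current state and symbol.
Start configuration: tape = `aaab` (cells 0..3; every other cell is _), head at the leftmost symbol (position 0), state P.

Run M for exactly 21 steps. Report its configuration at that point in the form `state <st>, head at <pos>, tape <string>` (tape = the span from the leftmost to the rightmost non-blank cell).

state P, head at 5, tape aaaa

state=P head=0 tape=[a]aab__   (P,a)→(Q,a,right)
state=Q head=1 tape=a[a]ab__   (Q,a)→(P,b,left)
state=P head=0 tape=[a]bab__   (P,a)→(Q,a,right)
state=Q head=1 tape=a[b]ab__   (Q,b)→(Q,a,right)
state=Q head=2 tape=aa[a]b__   (Q,a)→(P,b,left)
state=P head=1 tape=a[a]bb__   (P,a)→(Q,a,right)
state=Q head=2 tape=aa[b]b__   (Q,b)→(Q,a,right)
state=Q head=3 tape=aaa[b]__   (Q,b)→(Q,a,right)
state=Q head=4 tape=aaaa[_]_   (Q,_)→(P,_,right)
state=P head=5 tape=aaaa_[_]   (P,_)→(P,_,left)
state=P head=4 tape=aaaa[_]_   (P,_)→(P,_,left)
state=P head=3 tape=aaa[a]__   (P,a)→(Q,a,right)
state=Q head=4 tape=aaaa[_]_   (Q,_)→(P,_,right)
state=P head=5 tape=aaaa_[_]   (P,_)→(P,_,left)
state=P head=4 tape=aaaa[_]_   (P,_)→(P,_,left)
state=P head=3 tape=aaa[a]__   (P,a)→(Q,a,right)
state=Q head=4 tape=aaaa[_]_   (Q,_)→(P,_,right)
state=P head=5 tape=aaaa_[_]   (P,_)→(P,_,left)
state=P head=4 tape=aaaa[_]_   (P,_)→(P,_,left)
state=P head=3 tape=aaa[a]__   (P,a)→(Q,a,right)
state=Q head=4 tape=aaaa[_]_   (Q,_)→(P,_,right)
state=P head=5 tape=aaaa_[_]
After 21 steps: state P, head at 5, tape aaaa.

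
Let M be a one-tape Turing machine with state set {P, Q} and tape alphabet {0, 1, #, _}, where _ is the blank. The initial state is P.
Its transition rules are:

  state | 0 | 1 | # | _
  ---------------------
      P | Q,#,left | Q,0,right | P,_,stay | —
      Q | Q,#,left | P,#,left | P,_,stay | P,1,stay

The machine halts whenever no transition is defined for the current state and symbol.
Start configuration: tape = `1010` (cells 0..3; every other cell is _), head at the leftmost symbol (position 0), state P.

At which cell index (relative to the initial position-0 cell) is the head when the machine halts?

0

state=P head=0 tape=_[1]010   (P,1)→(Q,0,right)
state=Q head=1 tape=_0[0]10   (Q,0)→(Q,#,left)
state=Q head=0 tape=_[0]#10   (Q,0)→(Q,#,left)
state=Q head=-1 tape=[_]##10   (Q,_)→(P,1,stay)
state=P head=-1 tape=[1]##10   (P,1)→(Q,0,right)
state=Q head=0 tape=0[#]#10   (Q,#)→(P,_,stay)
state=P head=0 tape=0[_]#10
At halt the head is at cell 0.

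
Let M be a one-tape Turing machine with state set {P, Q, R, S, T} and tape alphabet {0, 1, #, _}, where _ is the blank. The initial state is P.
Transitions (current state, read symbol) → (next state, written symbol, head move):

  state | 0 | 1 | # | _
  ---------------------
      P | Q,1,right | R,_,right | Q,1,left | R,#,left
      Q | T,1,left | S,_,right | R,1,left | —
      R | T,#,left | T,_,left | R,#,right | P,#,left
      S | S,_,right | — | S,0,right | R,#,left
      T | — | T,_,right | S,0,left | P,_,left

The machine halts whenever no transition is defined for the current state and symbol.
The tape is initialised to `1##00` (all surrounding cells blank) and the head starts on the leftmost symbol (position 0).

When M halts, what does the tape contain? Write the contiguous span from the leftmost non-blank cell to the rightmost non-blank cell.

1__1#

P | [1]##00_   read 1 → write _, move right, go to R
R | _[#]#00_   read # → write #, move right, go to R
R | _#[#]00_   read # → write #, move right, go to R
R | _##[0]0_   read 0 → write #, move left, go to T
T | _#[#]#0_   read # → write 0, move left, go to S
S | _[#]0#0_   read # → write 0, move right, go to S
S | _0[0]#0_   read 0 → write _, move right, go to S
S | _0_[#]0_   read # → write 0, move right, go to S
S | _0_0[0]_   read 0 → write _, move right, go to S
S | _0_0_[_]   read _ → write #, move left, go to R
R | _0_0[_]#   read _ → write #, move left, go to P
P | _0_[0]##   read 0 → write 1, move right, go to Q
Q | _0_1[#]#   read # → write 1, move left, go to R
R | _0_[1]1#   read 1 → write _, move left, go to T
T | _0[_]_1#   read _ → write _, move left, go to P
P | _[0]__1#   read 0 → write 1, move right, go to Q
Q | _1[_]_1#
The non-blank tape span at halt is 1__1#.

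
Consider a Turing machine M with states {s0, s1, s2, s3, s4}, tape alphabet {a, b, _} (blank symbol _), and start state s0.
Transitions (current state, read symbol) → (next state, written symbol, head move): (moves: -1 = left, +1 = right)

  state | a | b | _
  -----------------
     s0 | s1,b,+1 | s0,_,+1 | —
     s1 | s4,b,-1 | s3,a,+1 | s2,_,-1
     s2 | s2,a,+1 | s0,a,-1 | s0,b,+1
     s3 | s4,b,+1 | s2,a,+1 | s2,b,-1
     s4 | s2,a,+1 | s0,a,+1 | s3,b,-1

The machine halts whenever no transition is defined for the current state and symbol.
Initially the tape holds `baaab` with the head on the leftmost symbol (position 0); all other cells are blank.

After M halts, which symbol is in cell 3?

b

s0 | [b]aaab__   read b → write _, move +1, go to s0
s0 | _[a]aab__   read a → write b, move +1, go to s1
s1 | _b[a]ab__   read a → write b, move -1, go to s4
s4 | _[b]bab__   read b → write a, move +1, go to s0
s0 | _a[b]ab__   read b → write _, move +1, go to s0
s0 | _a_[a]b__   read a → write b, move +1, go to s1
s1 | _a_b[b]__   read b → write a, move +1, go to s3
s3 | _a_ba[_]_   read _ → write b, move -1, go to s2
s2 | _a_b[a]b_   read a → write a, move +1, go to s2
s2 | _a_ba[b]_   read b → write a, move -1, go to s0
s0 | _a_b[a]a_   read a → write b, move +1, go to s1
s1 | _a_bb[a]_   read a → write b, move -1, go to s4
s4 | _a_b[b]b_   read b → write a, move +1, go to s0
s0 | _a_ba[b]_   read b → write _, move +1, go to s0
s0 | _a_ba_[_]
Cell 3 holds b when M halts.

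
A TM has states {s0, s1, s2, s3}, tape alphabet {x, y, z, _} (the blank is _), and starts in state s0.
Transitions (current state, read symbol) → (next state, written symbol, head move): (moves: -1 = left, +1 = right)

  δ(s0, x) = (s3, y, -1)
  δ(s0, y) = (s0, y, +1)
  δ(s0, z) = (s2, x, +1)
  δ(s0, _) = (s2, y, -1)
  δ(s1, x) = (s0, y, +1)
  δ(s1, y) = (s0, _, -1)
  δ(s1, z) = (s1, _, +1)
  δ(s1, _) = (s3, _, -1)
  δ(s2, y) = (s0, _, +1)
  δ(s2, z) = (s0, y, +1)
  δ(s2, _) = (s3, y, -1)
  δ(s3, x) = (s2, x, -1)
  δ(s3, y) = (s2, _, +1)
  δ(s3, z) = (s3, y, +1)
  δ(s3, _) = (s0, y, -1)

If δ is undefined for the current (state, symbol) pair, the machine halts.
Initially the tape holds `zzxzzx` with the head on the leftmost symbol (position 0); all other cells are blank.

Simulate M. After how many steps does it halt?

s0 | [z]zxzzx_   read z → write x, move +1, go to s2
s2 | x[z]xzzx_   read z → write y, move +1, go to s0
s0 | xy[x]zzx_   read x → write y, move -1, go to s3
s3 | x[y]yzzx_   read y → write _, move +1, go to s2
s2 | x_[y]zzx_   read y → write _, move +1, go to s0
s0 | x__[z]zx_   read z → write x, move +1, go to s2
s2 | x__x[z]x_   read z → write y, move +1, go to s0
s0 | x__xy[x]_   read x → write y, move -1, go to s3
s3 | x__x[y]y_   read y → write _, move +1, go to s2
s2 | x__x_[y]_   read y → write _, move +1, go to s0
s0 | x__x__[_]   read _ → write y, move -1, go to s2
s2 | x__x_[_]y   read _ → write y, move -1, go to s3
s3 | x__x[_]yy   read _ → write y, move -1, go to s0
s0 | x__[x]yyy   read x → write y, move -1, go to s3
s3 | x_[_]yyyy   read _ → write y, move -1, go to s0
s0 | x[_]yyyyy   read _ → write y, move -1, go to s2
s2 | [x]yyyyyy
M halts after 16 transitions.

16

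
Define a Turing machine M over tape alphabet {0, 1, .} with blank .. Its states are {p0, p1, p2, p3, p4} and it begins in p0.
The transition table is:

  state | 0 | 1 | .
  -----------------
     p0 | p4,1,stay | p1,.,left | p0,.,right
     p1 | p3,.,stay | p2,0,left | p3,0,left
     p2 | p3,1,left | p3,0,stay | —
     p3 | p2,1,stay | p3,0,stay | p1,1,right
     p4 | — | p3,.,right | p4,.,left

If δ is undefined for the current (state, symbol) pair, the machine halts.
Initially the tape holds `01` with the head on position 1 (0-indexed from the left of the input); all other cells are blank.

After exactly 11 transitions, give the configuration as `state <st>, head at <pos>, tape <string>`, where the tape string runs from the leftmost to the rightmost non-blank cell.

p0 | 0[1]   read 1 → write ., move left, go to p1
p1 | [0].   read 0 → write ., move stay, go to p3
p3 | [.].   read . → write 1, move right, go to p1
p1 | 1[.]   read . → write 0, move left, go to p3
p3 | [1]0   read 1 → write 0, move stay, go to p3
p3 | [0]0   read 0 → write 1, move stay, go to p2
p2 | [1]0   read 1 → write 0, move stay, go to p3
p3 | [0]0   read 0 → write 1, move stay, go to p2
p2 | [1]0   read 1 → write 0, move stay, go to p3
p3 | [0]0   read 0 → write 1, move stay, go to p2
p2 | [1]0   read 1 → write 0, move stay, go to p3
p3 | [0]0
After 11 steps: state p3, head at 0, tape 00.

state p3, head at 0, tape 00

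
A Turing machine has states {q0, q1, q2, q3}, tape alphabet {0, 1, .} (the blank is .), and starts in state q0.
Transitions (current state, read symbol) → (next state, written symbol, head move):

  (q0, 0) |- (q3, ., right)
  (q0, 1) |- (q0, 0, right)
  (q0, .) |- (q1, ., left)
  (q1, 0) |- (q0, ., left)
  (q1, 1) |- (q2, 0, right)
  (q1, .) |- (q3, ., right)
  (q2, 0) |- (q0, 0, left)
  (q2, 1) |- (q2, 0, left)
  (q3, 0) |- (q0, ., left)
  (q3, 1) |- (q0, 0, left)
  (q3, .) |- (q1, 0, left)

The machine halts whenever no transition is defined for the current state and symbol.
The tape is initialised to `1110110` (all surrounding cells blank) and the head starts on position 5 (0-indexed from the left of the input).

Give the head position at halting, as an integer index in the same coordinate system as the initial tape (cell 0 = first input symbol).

3

state=q0 head=5 tape=11101[1]0.   (q0,1)→(q0,0,right)
state=q0 head=6 tape=111010[0].   (q0,0)→(q3,.,right)
state=q3 head=7 tape=111010.[.]   (q3,.)→(q1,0,left)
state=q1 head=6 tape=111010[.]0   (q1,.)→(q3,.,right)
state=q3 head=7 tape=111010.[0]   (q3,0)→(q0,.,left)
state=q0 head=6 tape=111010[.].   (q0,.)→(q1,.,left)
state=q1 head=5 tape=11101[0]..   (q1,0)→(q0,.,left)
state=q0 head=4 tape=1110[1]...   (q0,1)→(q0,0,right)
state=q0 head=5 tape=11100[.]..   (q0,.)→(q1,.,left)
state=q1 head=4 tape=1110[0]...   (q1,0)→(q0,.,left)
state=q0 head=3 tape=111[0]....   (q0,0)→(q3,.,right)
state=q3 head=4 tape=111.[.]...   (q3,.)→(q1,0,left)
state=q1 head=3 tape=111[.]0...   (q1,.)→(q3,.,right)
state=q3 head=4 tape=111.[0]...   (q3,0)→(q0,.,left)
state=q0 head=3 tape=111[.]....   (q0,.)→(q1,.,left)
state=q1 head=2 tape=11[1].....   (q1,1)→(q2,0,right)
state=q2 head=3 tape=110[.]....
At halt the head is at cell 3.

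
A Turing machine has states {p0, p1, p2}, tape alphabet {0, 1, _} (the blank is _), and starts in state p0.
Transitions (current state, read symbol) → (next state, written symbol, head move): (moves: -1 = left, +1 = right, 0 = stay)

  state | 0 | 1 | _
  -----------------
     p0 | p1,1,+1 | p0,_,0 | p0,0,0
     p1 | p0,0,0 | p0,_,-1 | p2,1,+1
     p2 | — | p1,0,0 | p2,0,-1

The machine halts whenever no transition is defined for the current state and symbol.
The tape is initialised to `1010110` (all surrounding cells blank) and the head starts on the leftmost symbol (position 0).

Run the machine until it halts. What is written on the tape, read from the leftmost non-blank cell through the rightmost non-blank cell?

1110110

state=p0 head=0 tape=[1]010110   (p0,1)→(p0,_,0)
state=p0 head=0 tape=[_]010110   (p0,_)→(p0,0,0)
state=p0 head=0 tape=[0]010110   (p0,0)→(p1,1,+1)
state=p1 head=1 tape=1[0]10110   (p1,0)→(p0,0,0)
state=p0 head=1 tape=1[0]10110   (p0,0)→(p1,1,+1)
state=p1 head=2 tape=11[1]0110   (p1,1)→(p0,_,-1)
state=p0 head=1 tape=1[1]_0110   (p0,1)→(p0,_,0)
state=p0 head=1 tape=1[_]_0110   (p0,_)→(p0,0,0)
state=p0 head=1 tape=1[0]_0110   (p0,0)→(p1,1,+1)
state=p1 head=2 tape=11[_]0110   (p1,_)→(p2,1,+1)
state=p2 head=3 tape=111[0]110
The non-blank tape span at halt is 1110110.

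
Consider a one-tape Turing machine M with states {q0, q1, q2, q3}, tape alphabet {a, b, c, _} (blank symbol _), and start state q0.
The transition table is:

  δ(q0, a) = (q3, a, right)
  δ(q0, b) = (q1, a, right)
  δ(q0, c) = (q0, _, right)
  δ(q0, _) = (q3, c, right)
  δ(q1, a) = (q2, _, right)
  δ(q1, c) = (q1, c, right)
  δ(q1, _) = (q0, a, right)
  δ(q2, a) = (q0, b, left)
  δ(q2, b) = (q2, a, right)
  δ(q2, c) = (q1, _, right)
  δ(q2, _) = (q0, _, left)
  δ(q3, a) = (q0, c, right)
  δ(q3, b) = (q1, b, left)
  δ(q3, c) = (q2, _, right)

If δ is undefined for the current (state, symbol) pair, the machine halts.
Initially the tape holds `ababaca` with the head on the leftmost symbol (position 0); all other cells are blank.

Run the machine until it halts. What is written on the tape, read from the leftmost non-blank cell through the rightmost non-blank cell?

state=q0 head=0 tape=[a]babaca_   (q0,a)→(q3,a,right)
state=q3 head=1 tape=a[b]abaca_   (q3,b)→(q1,b,left)
state=q1 head=0 tape=[a]babaca_   (q1,a)→(q2,_,right)
state=q2 head=1 tape=_[b]abaca_   (q2,b)→(q2,a,right)
state=q2 head=2 tape=_a[a]baca_   (q2,a)→(q0,b,left)
state=q0 head=1 tape=_[a]bbaca_   (q0,a)→(q3,a,right)
state=q3 head=2 tape=_a[b]baca_   (q3,b)→(q1,b,left)
state=q1 head=1 tape=_[a]bbaca_   (q1,a)→(q2,_,right)
state=q2 head=2 tape=__[b]baca_   (q2,b)→(q2,a,right)
state=q2 head=3 tape=__a[b]aca_   (q2,b)→(q2,a,right)
state=q2 head=4 tape=__aa[a]ca_   (q2,a)→(q0,b,left)
state=q0 head=3 tape=__a[a]bca_   (q0,a)→(q3,a,right)
state=q3 head=4 tape=__aa[b]ca_   (q3,b)→(q1,b,left)
state=q1 head=3 tape=__a[a]bca_   (q1,a)→(q2,_,right)
state=q2 head=4 tape=__a_[b]ca_   (q2,b)→(q2,a,right)
state=q2 head=5 tape=__a_a[c]a_   (q2,c)→(q1,_,right)
state=q1 head=6 tape=__a_a_[a]_   (q1,a)→(q2,_,right)
state=q2 head=7 tape=__a_a__[_]   (q2,_)→(q0,_,left)
state=q0 head=6 tape=__a_a_[_]_   (q0,_)→(q3,c,right)
state=q3 head=7 tape=__a_a_c[_]
The non-blank tape span at halt is a_a_c.

a_a_c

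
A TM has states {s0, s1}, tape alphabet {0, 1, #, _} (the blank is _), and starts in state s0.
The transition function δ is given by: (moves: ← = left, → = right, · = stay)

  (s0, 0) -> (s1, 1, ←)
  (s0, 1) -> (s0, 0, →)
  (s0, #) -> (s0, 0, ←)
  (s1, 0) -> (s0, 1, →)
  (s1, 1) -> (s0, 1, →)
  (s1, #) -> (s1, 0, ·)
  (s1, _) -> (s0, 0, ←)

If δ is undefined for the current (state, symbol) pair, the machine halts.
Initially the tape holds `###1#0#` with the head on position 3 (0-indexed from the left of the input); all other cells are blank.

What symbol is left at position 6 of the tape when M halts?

s0 | ###[1]#0#_   read 1 → write 0, move →, go to s0
s0 | ###0[#]0#_   read # → write 0, move ←, go to s0
s0 | ###[0]00#_   read 0 → write 1, move ←, go to s1
s1 | ##[#]100#_   read # → write 0, move ·, go to s1
s1 | ##[0]100#_   read 0 → write 1, move →, go to s0
s0 | ##1[1]00#_   read 1 → write 0, move →, go to s0
s0 | ##10[0]0#_   read 0 → write 1, move ←, go to s1
s1 | ##1[0]10#_   read 0 → write 1, move →, go to s0
s0 | ##11[1]0#_   read 1 → write 0, move →, go to s0
s0 | ##110[0]#_   read 0 → write 1, move ←, go to s1
s1 | ##11[0]1#_   read 0 → write 1, move →, go to s0
s0 | ##111[1]#_   read 1 → write 0, move →, go to s0
s0 | ##1110[#]_   read # → write 0, move ←, go to s0
s0 | ##111[0]0_   read 0 → write 1, move ←, go to s1
s1 | ##11[1]10_   read 1 → write 1, move →, go to s0
s0 | ##111[1]0_   read 1 → write 0, move →, go to s0
s0 | ##1110[0]_   read 0 → write 1, move ←, go to s1
s1 | ##111[0]1_   read 0 → write 1, move →, go to s0
s0 | ##1111[1]_   read 1 → write 0, move →, go to s0
s0 | ##11110[_]
Cell 6 holds 0 when M halts.

0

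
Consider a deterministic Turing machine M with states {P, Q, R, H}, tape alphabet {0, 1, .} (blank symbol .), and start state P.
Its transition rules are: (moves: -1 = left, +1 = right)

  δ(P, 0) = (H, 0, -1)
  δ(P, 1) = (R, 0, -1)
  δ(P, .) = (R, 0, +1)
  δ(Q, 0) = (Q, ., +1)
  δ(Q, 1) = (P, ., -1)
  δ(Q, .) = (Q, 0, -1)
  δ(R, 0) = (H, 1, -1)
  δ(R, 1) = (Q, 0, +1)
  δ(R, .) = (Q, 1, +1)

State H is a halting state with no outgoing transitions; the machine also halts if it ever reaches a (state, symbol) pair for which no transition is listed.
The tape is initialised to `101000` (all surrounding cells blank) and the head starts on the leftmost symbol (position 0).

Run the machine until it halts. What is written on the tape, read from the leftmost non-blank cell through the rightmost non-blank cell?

1.0.0000

P | .[1]01000.   read 1 → write 0, move -1, go to R
R | [.]001000.   read . → write 1, move +1, go to Q
Q | 1[0]01000.   read 0 → write ., move +1, go to Q
Q | 1.[0]1000.   read 0 → write ., move +1, go to Q
Q | 1..[1]000.   read 1 → write ., move -1, go to P
P | 1.[.].000.   read . → write 0, move +1, go to R
R | 1.0[.]000.   read . → write 1, move +1, go to Q
Q | 1.01[0]00.   read 0 → write ., move +1, go to Q
Q | 1.01.[0]0.   read 0 → write ., move +1, go to Q
Q | 1.01..[0].   read 0 → write ., move +1, go to Q
Q | 1.01...[.]   read . → write 0, move -1, go to Q
Q | 1.01..[.]0   read . → write 0, move -1, go to Q
Q | 1.01.[.]00   read . → write 0, move -1, go to Q
Q | 1.01[.]000   read . → write 0, move -1, go to Q
Q | 1.0[1]0000   read 1 → write ., move -1, go to P
P | 1.[0].0000   read 0 → write 0, move -1, go to H
H | 1[.]0.0000
The non-blank tape span at halt is 1.0.0000.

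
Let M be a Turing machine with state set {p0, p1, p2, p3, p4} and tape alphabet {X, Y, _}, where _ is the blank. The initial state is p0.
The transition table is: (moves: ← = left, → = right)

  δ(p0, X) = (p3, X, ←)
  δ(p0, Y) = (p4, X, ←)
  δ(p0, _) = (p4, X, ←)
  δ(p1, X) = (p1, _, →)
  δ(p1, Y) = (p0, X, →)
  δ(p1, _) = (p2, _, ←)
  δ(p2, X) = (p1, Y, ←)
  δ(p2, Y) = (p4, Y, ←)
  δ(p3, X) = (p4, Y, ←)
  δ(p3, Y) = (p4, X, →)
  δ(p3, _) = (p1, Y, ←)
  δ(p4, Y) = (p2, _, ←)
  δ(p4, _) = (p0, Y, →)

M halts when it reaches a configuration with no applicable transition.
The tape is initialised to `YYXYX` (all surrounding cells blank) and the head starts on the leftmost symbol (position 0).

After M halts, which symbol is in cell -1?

p0 | _[Y]YXYX   read Y → write X, move ←, go to p4
p4 | [_]XYXYX   read _ → write Y, move →, go to p0
p0 | Y[X]YXYX   read X → write X, move ←, go to p3
p3 | [Y]XYXYX   read Y → write X, move →, go to p4
p4 | X[X]YXYX
Cell -1 holds X when M halts.

X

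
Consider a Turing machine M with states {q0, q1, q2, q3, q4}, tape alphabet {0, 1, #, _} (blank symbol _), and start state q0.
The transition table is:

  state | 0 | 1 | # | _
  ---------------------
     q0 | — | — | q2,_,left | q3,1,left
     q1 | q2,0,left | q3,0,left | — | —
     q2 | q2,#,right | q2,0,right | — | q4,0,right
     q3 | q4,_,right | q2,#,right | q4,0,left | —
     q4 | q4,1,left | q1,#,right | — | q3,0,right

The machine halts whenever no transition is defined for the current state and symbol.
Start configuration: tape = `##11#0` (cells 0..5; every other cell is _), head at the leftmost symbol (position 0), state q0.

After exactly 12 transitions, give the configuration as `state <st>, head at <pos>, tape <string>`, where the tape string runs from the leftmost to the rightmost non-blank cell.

state=q0 head=0 tape=__[#]#11#0   (q0,#)→(q2,_,left)
state=q2 head=-1 tape=_[_]_#11#0   (q2,_)→(q4,0,right)
state=q4 head=0 tape=_0[_]#11#0   (q4,_)→(q3,0,right)
state=q3 head=1 tape=_00[#]11#0   (q3,#)→(q4,0,left)
state=q4 head=0 tape=_0[0]011#0   (q4,0)→(q4,1,left)
state=q4 head=-1 tape=_[0]1011#0   (q4,0)→(q4,1,left)
state=q4 head=-2 tape=[_]11011#0   (q4,_)→(q3,0,right)
state=q3 head=-1 tape=0[1]1011#0   (q3,1)→(q2,#,right)
state=q2 head=0 tape=0#[1]011#0   (q2,1)→(q2,0,right)
state=q2 head=1 tape=0#0[0]11#0   (q2,0)→(q2,#,right)
state=q2 head=2 tape=0#0#[1]1#0   (q2,1)→(q2,0,right)
state=q2 head=3 tape=0#0#0[1]#0   (q2,1)→(q2,0,right)
state=q2 head=4 tape=0#0#00[#]0
After 12 steps: state q2, head at 4, tape 0#0#00#0.

state q2, head at 4, tape 0#0#00#0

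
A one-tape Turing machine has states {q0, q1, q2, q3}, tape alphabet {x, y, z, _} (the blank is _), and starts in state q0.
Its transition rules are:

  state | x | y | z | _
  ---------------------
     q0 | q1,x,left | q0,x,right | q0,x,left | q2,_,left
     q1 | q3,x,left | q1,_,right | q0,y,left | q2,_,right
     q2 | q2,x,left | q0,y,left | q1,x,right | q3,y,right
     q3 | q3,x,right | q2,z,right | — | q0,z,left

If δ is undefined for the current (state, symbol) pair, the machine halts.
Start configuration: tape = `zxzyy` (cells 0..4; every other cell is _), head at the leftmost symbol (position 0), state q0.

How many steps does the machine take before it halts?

14

state=q0 head=0 tape=___[z]xzyy   (q0,z)→(q0,x,left)
state=q0 head=-1 tape=__[_]xxzyy   (q0,_)→(q2,_,left)
state=q2 head=-2 tape=_[_]_xxzyy   (q2,_)→(q3,y,right)
state=q3 head=-1 tape=_y[_]xxzyy   (q3,_)→(q0,z,left)
state=q0 head=-2 tape=_[y]zxxzyy   (q0,y)→(q0,x,right)
state=q0 head=-1 tape=_x[z]xxzyy   (q0,z)→(q0,x,left)
state=q0 head=-2 tape=_[x]xxxzyy   (q0,x)→(q1,x,left)
state=q1 head=-3 tape=[_]xxxxzyy   (q1,_)→(q2,_,right)
state=q2 head=-2 tape=_[x]xxxzyy   (q2,x)→(q2,x,left)
state=q2 head=-3 tape=[_]xxxxzyy   (q2,_)→(q3,y,right)
state=q3 head=-2 tape=y[x]xxxzyy   (q3,x)→(q3,x,right)
state=q3 head=-1 tape=yx[x]xxzyy   (q3,x)→(q3,x,right)
state=q3 head=0 tape=yxx[x]xzyy   (q3,x)→(q3,x,right)
state=q3 head=1 tape=yxxx[x]zyy   (q3,x)→(q3,x,right)
state=q3 head=2 tape=yxxxx[z]yy
M halts after 14 transitions.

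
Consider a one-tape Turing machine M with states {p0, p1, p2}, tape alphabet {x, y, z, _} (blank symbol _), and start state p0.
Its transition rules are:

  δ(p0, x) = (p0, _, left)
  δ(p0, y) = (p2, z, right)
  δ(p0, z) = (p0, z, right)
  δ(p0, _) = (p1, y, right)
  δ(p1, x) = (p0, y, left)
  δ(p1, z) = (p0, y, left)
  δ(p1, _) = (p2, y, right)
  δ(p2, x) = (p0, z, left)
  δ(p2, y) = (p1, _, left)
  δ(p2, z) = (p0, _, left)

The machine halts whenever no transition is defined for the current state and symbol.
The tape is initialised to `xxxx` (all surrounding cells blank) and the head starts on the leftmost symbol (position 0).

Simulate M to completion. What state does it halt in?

p2

state=p0 head=0 tape=_[x]xxx   (p0,x)→(p0,_,left)
state=p0 head=-1 tape=[_]_xxx   (p0,_)→(p1,y,right)
state=p1 head=0 tape=y[_]xxx   (p1,_)→(p2,y,right)
state=p2 head=1 tape=yy[x]xx   (p2,x)→(p0,z,left)
state=p0 head=0 tape=y[y]zxx   (p0,y)→(p2,z,right)
state=p2 head=1 tape=yz[z]xx   (p2,z)→(p0,_,left)
state=p0 head=0 tape=y[z]_xx   (p0,z)→(p0,z,right)
state=p0 head=1 tape=yz[_]xx   (p0,_)→(p1,y,right)
state=p1 head=2 tape=yzy[x]x   (p1,x)→(p0,y,left)
state=p0 head=1 tape=yz[y]yx   (p0,y)→(p2,z,right)
state=p2 head=2 tape=yzz[y]x   (p2,y)→(p1,_,left)
state=p1 head=1 tape=yz[z]_x   (p1,z)→(p0,y,left)
state=p0 head=0 tape=y[z]y_x   (p0,z)→(p0,z,right)
state=p0 head=1 tape=yz[y]_x   (p0,y)→(p2,z,right)
state=p2 head=2 tape=yzz[_]x
No transition is defined for (p2, _); M halts in state p2.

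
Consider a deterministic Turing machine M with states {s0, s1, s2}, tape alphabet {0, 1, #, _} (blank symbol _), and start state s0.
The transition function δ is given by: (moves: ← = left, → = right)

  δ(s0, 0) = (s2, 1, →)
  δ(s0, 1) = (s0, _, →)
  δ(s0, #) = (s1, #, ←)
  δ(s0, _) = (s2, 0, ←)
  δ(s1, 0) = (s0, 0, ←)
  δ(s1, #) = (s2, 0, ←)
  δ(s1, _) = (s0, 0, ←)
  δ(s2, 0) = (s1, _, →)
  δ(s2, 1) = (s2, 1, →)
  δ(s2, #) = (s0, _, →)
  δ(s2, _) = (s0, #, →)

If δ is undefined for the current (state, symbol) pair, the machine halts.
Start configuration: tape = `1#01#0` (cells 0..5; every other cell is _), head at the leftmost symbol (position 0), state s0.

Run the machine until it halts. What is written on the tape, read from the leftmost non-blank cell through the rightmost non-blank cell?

state=s0 head=0 tape=__[1]#01#0   (s0,1)→(s0,_,→)
state=s0 head=1 tape=___[#]01#0   (s0,#)→(s1,#,←)
state=s1 head=0 tape=__[_]#01#0   (s1,_)→(s0,0,←)
state=s0 head=-1 tape=_[_]0#01#0   (s0,_)→(s2,0,←)
state=s2 head=-2 tape=[_]00#01#0   (s2,_)→(s0,#,→)
state=s0 head=-1 tape=#[0]0#01#0   (s0,0)→(s2,1,→)
state=s2 head=0 tape=#1[0]#01#0   (s2,0)→(s1,_,→)
state=s1 head=1 tape=#1_[#]01#0   (s1,#)→(s2,0,←)
state=s2 head=0 tape=#1[_]001#0   (s2,_)→(s0,#,→)
state=s0 head=1 tape=#1#[0]01#0   (s0,0)→(s2,1,→)
state=s2 head=2 tape=#1#1[0]1#0   (s2,0)→(s1,_,→)
state=s1 head=3 tape=#1#1_[1]#0
The non-blank tape span at halt is #1#1_1#0.

#1#1_1#0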